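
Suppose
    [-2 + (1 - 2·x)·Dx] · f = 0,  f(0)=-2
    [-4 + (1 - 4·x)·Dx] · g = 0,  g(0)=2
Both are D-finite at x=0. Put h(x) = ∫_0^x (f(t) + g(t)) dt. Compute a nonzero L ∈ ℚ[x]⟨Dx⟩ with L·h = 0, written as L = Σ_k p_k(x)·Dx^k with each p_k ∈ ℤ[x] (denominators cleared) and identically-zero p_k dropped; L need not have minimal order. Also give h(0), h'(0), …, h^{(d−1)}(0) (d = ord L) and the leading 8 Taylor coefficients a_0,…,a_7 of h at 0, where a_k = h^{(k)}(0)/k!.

f: a_k = -2, -4, -8, -16, -32, -64, -128, -256, …
g: a_k = 2, 8, 32, 128, 512, 2048, 8192, 32768, …
h₀=f+g: left-lcm gives L₀, ord ≤ 2.
h=∫h₀ ⇒ L = L₀·Dx.
L = -16·Dx + (12 - 32·x)·Dx^2 + (-1 + 6·x - 8·x^2)·Dx^3  (order 3).
h: a_k = 0, 0, 2, 8, 28, 96, 992/3, 1152, …
ICs: h(0) = 0, h′(0) = 0, h′′(0) = 4.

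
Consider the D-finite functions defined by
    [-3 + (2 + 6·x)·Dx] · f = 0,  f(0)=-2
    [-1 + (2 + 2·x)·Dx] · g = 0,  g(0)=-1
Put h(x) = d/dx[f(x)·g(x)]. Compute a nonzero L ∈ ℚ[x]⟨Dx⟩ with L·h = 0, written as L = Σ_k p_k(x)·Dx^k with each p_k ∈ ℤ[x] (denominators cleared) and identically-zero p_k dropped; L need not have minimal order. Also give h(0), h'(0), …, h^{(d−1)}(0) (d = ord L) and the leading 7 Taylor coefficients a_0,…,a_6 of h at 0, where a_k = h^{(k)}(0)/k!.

L = -1 + (-2 - 11·x - 18·x^2 - 9·x^3)·Dx  (order 1).
h: a_k = 4, -2, 6, -17, 95/2, -531/4, 1491/4, …
ICs: h(0) = 4.

f: a_k = -2, -3, 9/4, -27/8, 405/64, -1701/128, 15309/512, …
g: a_k = -1, -1/2, 1/8, -1/16, 5/128, -7/256, 21/1024, …
Sym-product of L_f,L_g gives L₀ (≤ ord 1).
h₀' ⇒ L via d/dx closure of L₀.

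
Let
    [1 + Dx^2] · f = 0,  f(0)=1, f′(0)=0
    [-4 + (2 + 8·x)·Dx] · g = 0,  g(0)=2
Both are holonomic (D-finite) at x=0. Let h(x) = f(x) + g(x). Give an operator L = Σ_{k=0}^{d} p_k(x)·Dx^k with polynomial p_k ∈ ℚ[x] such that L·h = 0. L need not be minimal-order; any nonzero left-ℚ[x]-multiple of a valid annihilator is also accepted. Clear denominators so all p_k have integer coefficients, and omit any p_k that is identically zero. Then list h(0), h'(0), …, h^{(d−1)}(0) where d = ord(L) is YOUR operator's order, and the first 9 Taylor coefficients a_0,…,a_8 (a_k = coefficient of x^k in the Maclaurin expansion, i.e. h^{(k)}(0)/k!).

f: a_k = 1, 0, -1/2, 0, 1/24, 0, -1/720, 0, 1/40320, …
g: a_k = 2, 4, -4, 8, -20, 56, -168, 528, -1716, …
f+g: L₀ = lclm(L_f,L_g), ord ≤ 2+1.
L = (-26 - 16·x - 32·x^2) + (-3 - 4·x + 48·x^2 + 64·x^3)·Dx + (-26 - 16·x - 32·x^2)·Dx^2 + (-3 - 4·x + 48·x^2 + 64·x^3)·Dx^3  (order 3).
h: a_k = 3, 4, -9/2, 8, -479/24, 56, -120961/720, 528, -69189119/40320, …
ICs: h(0) = 3, h′(0) = 4, h′′(0) = -9.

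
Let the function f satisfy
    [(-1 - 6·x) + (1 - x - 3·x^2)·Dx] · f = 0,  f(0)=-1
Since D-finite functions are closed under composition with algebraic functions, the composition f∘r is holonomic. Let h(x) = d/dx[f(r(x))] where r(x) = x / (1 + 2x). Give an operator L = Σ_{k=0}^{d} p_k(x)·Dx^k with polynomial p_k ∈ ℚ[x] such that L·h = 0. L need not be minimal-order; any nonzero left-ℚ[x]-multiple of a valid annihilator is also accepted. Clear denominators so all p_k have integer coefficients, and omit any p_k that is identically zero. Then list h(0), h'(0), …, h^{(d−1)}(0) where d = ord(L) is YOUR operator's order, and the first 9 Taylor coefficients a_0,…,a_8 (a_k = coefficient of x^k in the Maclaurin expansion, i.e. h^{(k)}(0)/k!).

L = (4 + 6·x + 30·x^2 + 32·x^3) + (-1 - 13·x - 45·x^2 - 38·x^3 + 16·x^4)·Dx  (order 1).
h: a_k = -1, -4, 15, -68, 280, -1110, 4277, -16144, 59985, …
ICs: h(0) = -1.

f: a_k = -1, -1, -4, -7, -19, -40, -97, -217, -508, …
Substitute x→r, Dx→(1/r')Dx; clear ⇒ L₀.
h₀' ⇒ L via d/dx closure of L₀.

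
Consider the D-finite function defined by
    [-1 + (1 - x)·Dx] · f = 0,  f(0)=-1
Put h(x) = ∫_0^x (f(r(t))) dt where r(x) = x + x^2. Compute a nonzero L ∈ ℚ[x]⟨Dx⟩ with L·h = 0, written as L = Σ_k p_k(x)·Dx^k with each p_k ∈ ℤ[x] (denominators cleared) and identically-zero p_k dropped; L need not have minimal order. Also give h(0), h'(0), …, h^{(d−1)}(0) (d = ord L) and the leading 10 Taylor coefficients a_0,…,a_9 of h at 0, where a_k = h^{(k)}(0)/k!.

L = (1 + 2·x)·Dx + (-1 + x + x^2)·Dx^2  (order 2).
h: a_k = 0, -1, -1/2, -2/3, -3/4, -1, -4/3, -13/7, -21/8, -34/9, …
ICs: h(0) = 0, h′(0) = -1.

f: a_k = -1, -1, -1, -1, -1, -1, -1, -1, -1, -1, …
f∘r: x↦r, Dx↦Dx/r' in L_f ⇒ L₀.
h=∫₀ˣh₀: take L = L₀·Dx.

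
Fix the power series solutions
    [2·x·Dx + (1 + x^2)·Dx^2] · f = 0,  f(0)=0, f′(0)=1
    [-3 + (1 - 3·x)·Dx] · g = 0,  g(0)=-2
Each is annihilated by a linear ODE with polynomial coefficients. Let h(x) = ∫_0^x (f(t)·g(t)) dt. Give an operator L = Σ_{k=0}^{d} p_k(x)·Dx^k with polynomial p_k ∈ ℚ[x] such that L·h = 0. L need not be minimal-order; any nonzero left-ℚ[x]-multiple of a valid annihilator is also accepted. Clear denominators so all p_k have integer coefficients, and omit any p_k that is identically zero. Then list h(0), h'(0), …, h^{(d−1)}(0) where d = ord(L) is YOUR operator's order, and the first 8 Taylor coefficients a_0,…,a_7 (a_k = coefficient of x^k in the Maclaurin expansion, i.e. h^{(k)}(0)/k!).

L = 6·x·Dx + (6 - 2·x + 12·x^2)·Dx^2 + (-1 + 3·x - x^2 + 3·x^3)·Dx^3  (order 3).
h: a_k = 0, 0, -1, -2, -13/3, -52/5, -391/15, -2346/35, …
ICs: h(0) = 0, h′(0) = 0, h′′(0) = -2.

f: a_k = 0, 1, 0, -1/3, 0, 1/5, 0, -1/7, …
g: a_k = -2, -6, -18, -54, -162, -486, -1458, -4374, …
L₀ := L_f ⊗_s L_g (sym. prod.), ord ≤ 2.
∫: right-multiply L₀ by Dx.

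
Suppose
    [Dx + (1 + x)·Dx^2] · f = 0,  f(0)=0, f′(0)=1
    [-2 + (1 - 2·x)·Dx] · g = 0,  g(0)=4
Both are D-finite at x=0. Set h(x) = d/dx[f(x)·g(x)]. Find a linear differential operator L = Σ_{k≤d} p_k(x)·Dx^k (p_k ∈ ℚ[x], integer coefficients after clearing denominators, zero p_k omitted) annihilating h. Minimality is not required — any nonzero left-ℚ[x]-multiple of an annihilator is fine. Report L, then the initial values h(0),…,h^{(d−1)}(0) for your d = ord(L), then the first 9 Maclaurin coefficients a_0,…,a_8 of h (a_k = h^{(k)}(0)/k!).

L = 8 + (4 + 10·x)·Dx + (-1 + x + 2·x^2)·Dx^2  (order 2).
h: a_k = 4, 12, 40, 308/3, 782/3, 3108/5, 7272/5, 116212/35, 261617/35, …
ICs: h(0) = 4, h′(0) = 12.

f: a_k = 0, 1, -1/2, 1/3, -1/4, 1/5, -1/6, 1/7, -1/8, …
g: a_k = 4, 8, 16, 32, 64, 128, 256, 512, 1024, …
L₀ := L_f ⊗_s L_g (sym. prod.), ord ≤ 2.
Differentiate: ansatz ord ≤ ord L₀ ⇒ L.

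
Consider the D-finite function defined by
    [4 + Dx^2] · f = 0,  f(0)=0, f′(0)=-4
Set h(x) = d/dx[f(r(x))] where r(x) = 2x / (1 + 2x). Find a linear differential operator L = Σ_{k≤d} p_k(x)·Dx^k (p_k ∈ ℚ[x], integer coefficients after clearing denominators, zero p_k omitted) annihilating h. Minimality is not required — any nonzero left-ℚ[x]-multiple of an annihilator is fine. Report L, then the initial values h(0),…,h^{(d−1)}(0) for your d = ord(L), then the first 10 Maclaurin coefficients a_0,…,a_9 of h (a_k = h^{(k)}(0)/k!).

f: a_k = 0, -4, 0, 8/3, 0, -8/15, 0, 16/315, 0, -8/2835, …
L₀ from L_f via x↦r, Dx↦r'^{-1}Dx.
Differentiate: ansatz ord ≤ ord L₀ ⇒ L.
L = (40 + 96·x + 96·x^2) + (12 + 72·x + 144·x^2 + 96·x^3)·Dx + (1 + 8·x + 24·x^2 + 32·x^3 + 16·x^4)·Dx^2  (order 2).
h: a_k = -8, 32, -32, -256, 5504/3, -7680, 1131008/45, -3104768/45, 50444288/315, -18735104/63, …
ICs: h(0) = -8, h′(0) = 32.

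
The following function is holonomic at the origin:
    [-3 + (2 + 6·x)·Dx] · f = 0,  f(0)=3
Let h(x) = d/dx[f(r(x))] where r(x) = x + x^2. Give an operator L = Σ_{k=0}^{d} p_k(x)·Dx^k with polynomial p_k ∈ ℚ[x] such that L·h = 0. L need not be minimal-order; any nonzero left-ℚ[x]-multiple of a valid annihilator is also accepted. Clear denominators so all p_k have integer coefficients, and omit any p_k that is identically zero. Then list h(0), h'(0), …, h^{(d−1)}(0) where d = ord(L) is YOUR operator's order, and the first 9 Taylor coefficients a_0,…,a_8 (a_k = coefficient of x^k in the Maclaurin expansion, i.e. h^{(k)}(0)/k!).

L = 1 + (-2 - 10·x - 18·x^2 - 12·x^3)·Dx  (order 1).
h: a_k = 9/2, 9/4, -81/16, 297/32, -3645/256, 8991/512, -28917/2048, -18711/4096, 3221451/65536, …
ICs: h(0) = 9/2.

f: a_k = 3, 9/2, -27/8, 81/16, -1215/128, 5103/256, -45927/1024, 216513/2048, -8444007/32768, …
h₀=f(r): pull back L_f along r ⇒ L₀.
h=h₀': d/dx-closure on L₀ ⇒ L.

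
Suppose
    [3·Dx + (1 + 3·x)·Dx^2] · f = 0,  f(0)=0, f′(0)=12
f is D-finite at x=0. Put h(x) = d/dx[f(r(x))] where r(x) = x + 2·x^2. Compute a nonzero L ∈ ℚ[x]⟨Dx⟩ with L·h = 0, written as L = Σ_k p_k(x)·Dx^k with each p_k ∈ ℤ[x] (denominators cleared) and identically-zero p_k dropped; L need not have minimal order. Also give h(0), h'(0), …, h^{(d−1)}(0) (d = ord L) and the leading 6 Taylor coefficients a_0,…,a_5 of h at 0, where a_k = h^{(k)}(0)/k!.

L = (-1 + 12·x + 24·x^2) + (1 + 7·x + 18·x^2 + 24·x^3)·Dx  (order 1).
h: a_k = 12, 12, -108, 252, -108, -1188, …
ICs: h(0) = 12.

f: a_k = 0, 12, -18, 36, -81, 972/5, …
f∘r: x↦r, Dx↦Dx/r' in L_f ⇒ L₀.
h₀' ⇒ L via d/dx closure of L₀.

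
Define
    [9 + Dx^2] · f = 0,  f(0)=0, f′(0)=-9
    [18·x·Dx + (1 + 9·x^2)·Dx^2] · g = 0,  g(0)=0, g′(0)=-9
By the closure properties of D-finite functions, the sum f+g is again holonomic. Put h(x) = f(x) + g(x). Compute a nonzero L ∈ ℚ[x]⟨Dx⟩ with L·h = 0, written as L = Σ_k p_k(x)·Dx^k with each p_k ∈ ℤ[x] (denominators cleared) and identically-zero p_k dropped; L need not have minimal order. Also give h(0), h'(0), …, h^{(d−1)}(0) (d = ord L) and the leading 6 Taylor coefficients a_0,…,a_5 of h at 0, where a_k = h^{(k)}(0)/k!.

f: a_k = 0, -9, 0, 27/2, 0, -243/40, …
g: a_k = 0, -9, 0, 27, 0, -729/5, …
Weyl lclm of L_f,L_g ⇒ L₀ (ord ≤ 4).
L = (-1782·x + 20412·x^3 + 13122·x^5)·Dx + (-9 + 567·x^2 + 6561·x^4 + 6561·x^6)·Dx^2 + (-198·x + 2268·x^3 + 1458·x^5)·Dx^3 + (-1 + 63·x^2 + 729·x^4 + 729·x^6)·Dx^4  (order 4).
h: a_k = 0, -18, 0, 81/2, 0, -1215/8, …
ICs: h(0) = 0, h′(0) = -18, h′′(0) = 0, h′′′(0) = 243.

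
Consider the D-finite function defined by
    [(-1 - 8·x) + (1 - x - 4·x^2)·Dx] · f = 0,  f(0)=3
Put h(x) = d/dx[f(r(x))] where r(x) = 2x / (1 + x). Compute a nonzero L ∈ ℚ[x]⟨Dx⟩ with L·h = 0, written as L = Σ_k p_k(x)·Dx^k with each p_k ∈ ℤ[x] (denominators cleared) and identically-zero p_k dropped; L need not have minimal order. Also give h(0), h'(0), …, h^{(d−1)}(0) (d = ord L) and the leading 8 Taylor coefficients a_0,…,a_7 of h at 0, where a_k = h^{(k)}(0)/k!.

L = (18 + 102·x + 918·x^2 + 578·x^3) + (-1 - 18·x + 306·x^3 + 289·x^4)·Dx  (order 1).
h: a_k = 6, 108, 306, 3672, 8670, 93636, 206346, 2122416, …
ICs: h(0) = 6.

f: a_k = 3, 3, 15, 27, 87, 195, 543, 1323, …
f∘r: x↦r, Dx↦Dx/r' in L_f ⇒ L₀.
h₀' ⇒ L via d/dx closure of L₀.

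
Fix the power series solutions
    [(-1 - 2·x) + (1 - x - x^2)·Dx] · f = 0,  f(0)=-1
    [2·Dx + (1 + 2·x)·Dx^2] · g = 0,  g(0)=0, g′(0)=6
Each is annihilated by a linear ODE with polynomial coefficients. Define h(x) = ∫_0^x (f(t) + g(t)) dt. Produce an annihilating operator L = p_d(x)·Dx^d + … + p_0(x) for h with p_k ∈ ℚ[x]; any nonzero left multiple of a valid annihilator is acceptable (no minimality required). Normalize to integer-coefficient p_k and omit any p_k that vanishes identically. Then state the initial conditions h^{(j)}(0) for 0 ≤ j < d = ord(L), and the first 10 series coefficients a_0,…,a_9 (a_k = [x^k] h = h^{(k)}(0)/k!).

f: a_k = -1, -1, -2, -3, -5, -8, -13, -21, -34, -55, …
g: a_k = 0, 6, -6, 8, -12, 96/5, -32, 384/7, -96, 512/3, …
L₀ := lclm(L_f,L_g); ord L₀ ≤ 1+2.
h=∫₀ˣh₀: take L = L₀·Dx.
L = (34 + 92·x + 116·x^2 + 48·x^3 + 24·x^4)·Dx^2 + (5 + 60·x + 170·x^2 + 180·x^3 + 100·x^4 + 40·x^5)·Dx^3 + (-3 - 11·x - 5·x^2 + 20·x^3 + 30·x^4 + 24·x^5 + 8·x^6)·Dx^4  (order 4).
h: a_k = 0, -1, 5/2, -8/3, 5/4, -17/5, 28/15, -45/7, 237/56, -130/9, …
ICs: h(0) = 0, h′(0) = -1, h′′(0) = 5, h′′′(0) = -16.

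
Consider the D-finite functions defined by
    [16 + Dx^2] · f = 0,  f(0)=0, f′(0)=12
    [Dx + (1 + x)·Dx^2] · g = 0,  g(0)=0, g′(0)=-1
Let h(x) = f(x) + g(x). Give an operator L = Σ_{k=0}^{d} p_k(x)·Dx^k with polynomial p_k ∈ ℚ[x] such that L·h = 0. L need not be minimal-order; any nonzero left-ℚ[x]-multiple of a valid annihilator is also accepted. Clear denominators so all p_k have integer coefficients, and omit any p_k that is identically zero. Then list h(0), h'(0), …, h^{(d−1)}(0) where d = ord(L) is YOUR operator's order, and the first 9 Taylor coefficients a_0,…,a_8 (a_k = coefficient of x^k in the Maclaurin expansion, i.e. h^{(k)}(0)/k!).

L = (176 + 256·x + 128·x^2)·Dx + (144 + 400·x + 384·x^2 + 128·x^3)·Dx^2 + (11 + 16·x + 8·x^2)·Dx^3 + (9 + 25·x + 24·x^2 + 8·x^3)·Dx^4  (order 4).
h: a_k = 0, 11, 1/2, -97/3, 1/4, 127/5, 1/6, -1039/105, 1/8, …
ICs: h(0) = 0, h′(0) = 11, h′′(0) = 1, h′′′(0) = -194.

f: a_k = 0, 12, 0, -32, 0, 128/5, 0, -1024/105, 0, …
g: a_k = 0, -1, 1/2, -1/3, 1/4, -1/5, 1/6, -1/7, 1/8, …
h₀=f+g: left-lcm gives L₀, ord ≤ 4.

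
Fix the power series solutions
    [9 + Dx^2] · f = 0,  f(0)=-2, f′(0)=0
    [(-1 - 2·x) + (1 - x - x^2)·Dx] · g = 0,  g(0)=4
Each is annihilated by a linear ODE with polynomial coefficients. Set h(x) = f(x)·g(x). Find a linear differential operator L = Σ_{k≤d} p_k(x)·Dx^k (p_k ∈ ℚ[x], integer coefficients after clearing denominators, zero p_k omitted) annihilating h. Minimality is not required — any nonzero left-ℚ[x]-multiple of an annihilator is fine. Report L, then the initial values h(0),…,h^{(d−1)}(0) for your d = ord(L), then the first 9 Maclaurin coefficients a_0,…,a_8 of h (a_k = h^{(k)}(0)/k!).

L = (-7 + 9·x + 9·x^2) + (2 + 4·x)·Dx + (-1 + x + x^2)·Dx^2  (order 2).
h: a_k = -8, -8, 20, 12, 5, 17, 301/10, 471/10, 42503/560, …
ICs: h(0) = -8, h′(0) = -8.

f: a_k = -2, 0, 9, 0, -27/4, 0, 81/40, 0, -729/2240, …
g: a_k = 4, 4, 8, 12, 20, 32, 52, 84, 136, …
h₀=f·g: eliminate ⇒ L₀, order ≤ 2·1.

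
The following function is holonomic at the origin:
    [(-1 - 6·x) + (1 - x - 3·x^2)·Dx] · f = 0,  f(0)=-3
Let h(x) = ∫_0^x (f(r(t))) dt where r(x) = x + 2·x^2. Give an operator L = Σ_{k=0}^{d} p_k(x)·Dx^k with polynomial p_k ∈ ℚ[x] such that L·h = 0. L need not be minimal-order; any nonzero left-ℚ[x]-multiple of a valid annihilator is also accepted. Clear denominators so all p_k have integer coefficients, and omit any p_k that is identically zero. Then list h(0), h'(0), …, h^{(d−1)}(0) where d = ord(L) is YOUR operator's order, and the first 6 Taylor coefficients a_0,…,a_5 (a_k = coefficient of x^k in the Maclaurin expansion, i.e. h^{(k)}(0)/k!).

L = (1 + 10·x + 36·x^2 + 48·x^3)·Dx + (-1 + x + 5·x^2 + 12·x^3 + 12·x^4)·Dx^2  (order 2).
h: a_k = 0, -3, -3/2, -6, -69/4, -231/5, …
ICs: h(0) = 0, h′(0) = -3.

f: a_k = -3, -3, -12, -21, -57, -120, …
Substitute x→r, Dx→(1/r')Dx; clear ⇒ L₀.
h=∫h₀ ⇒ L = L₀·Dx.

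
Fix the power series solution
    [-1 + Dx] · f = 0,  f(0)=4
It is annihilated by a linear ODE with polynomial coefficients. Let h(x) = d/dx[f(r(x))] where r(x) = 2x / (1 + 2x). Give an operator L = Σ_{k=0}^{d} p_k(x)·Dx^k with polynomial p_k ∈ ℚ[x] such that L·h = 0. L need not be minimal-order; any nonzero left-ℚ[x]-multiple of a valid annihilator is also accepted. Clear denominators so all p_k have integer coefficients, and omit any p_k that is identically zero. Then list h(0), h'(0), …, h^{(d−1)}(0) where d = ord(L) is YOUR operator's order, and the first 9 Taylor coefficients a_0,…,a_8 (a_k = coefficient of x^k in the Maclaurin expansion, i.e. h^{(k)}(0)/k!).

f: a_k = 4, 4, 2, 2/3, 1/6, 1/30, 1/180, 1/1260, 1/10080, …
f∘r: x↦r, Dx↦Dx/r' in L_f ⇒ L₀.
h=h₀': d/dx-closure on L₀ ⇒ L.
L = (-2 - 8·x) + (-1 - 4·x - 4·x^2)·Dx  (order 1).
h: a_k = 8, -16, 16, 32/3, -304/3, 4832/15, -34912/45, 501824/315, -904304/315, …
ICs: h(0) = 8.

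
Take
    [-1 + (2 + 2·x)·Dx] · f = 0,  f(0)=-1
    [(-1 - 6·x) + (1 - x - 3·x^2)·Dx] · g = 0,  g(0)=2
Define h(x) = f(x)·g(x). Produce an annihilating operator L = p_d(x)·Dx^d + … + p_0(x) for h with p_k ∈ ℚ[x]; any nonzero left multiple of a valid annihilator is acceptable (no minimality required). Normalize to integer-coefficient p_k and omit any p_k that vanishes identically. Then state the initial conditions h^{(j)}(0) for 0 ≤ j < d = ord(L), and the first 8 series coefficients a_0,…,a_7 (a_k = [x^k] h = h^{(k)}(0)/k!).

f: a_k = -1, -1/2, 1/8, -1/16, 5/128, -7/256, 21/1024, -33/2048, …
g: a_k = 2, 2, 8, 14, 38, 80, 194, 434, …
Product ⇒ symmetric product L₀, ord ≤ 1.
L = (3 + 13·x + 9·x^2) + (-2 + 8·x^2 + 6·x^3)·Dx  (order 1).
h: a_k = -2, -3, -35/4, -143/8, -2819/64, -12509/128, -117671/512, -535591/1024, …
ICs: h(0) = -2.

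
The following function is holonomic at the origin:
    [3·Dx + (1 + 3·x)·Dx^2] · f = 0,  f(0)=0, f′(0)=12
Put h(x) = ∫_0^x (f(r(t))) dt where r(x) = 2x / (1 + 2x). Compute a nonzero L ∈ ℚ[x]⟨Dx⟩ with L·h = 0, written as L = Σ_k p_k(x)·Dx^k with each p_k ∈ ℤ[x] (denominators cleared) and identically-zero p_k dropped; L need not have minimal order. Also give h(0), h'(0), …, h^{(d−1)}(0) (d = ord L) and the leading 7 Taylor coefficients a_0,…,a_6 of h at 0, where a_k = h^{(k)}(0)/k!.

f: a_k = 0, 12, -18, 36, -81, 972/5, -486, …
Change of var in L_f (x↦r) gives L₀.
Integrate: L := L₀·Dx.
L = (10 + 32·x)·Dx^2 + (1 + 10·x + 16·x^2)·Dx^3  (order 3).
h: a_k = 0, 0, 12, -40, 168, -816, 21824/5, …
ICs: h(0) = 0, h′(0) = 0, h′′(0) = 24.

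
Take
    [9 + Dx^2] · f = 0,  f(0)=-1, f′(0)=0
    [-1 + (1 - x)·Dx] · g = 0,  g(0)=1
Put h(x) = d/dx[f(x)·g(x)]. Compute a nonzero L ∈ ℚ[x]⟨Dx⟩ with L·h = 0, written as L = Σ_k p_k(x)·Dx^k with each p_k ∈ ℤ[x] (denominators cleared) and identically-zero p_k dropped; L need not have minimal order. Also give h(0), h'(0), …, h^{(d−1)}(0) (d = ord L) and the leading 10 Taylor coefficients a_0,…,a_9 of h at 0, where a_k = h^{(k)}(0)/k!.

L = (7 - 18·x + 9·x^2) + (-2 + 2·x)·Dx + (1 - 2·x + x^2)·Dx^2  (order 2).
h: a_k = -1, 7, 21/2, 1/2, 5/8, 273/40, 637/80, 4367/560, 39303/4480, 44399/4480, …
ICs: h(0) = -1, h′(0) = 7.

f: a_k = -1, 0, 9/2, 0, -27/8, 0, 81/80, 0, -729/4480, 0, …
g: a_k = 1, 1, 1, 1, 1, 1, 1, 1, 1, 1, …
L₀ := L_f ⊗_s L_g (sym. prod.), ord ≤ 2.
Differentiate: ansatz ord ≤ ord L₀ ⇒ L.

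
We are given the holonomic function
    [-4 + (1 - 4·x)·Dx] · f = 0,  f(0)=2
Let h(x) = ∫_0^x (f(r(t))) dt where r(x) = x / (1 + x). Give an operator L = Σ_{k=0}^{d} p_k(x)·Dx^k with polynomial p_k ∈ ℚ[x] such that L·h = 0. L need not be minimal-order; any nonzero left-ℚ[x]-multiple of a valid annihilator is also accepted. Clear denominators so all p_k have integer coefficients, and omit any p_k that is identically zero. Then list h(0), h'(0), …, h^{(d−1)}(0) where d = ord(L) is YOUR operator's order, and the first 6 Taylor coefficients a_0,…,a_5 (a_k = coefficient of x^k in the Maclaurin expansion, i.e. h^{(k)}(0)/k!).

L = 4·Dx + (-1 + 2·x + 3·x^2)·Dx^2  (order 2).
h: a_k = 0, 2, 4, 8, 18, 216/5, …
ICs: h(0) = 0, h′(0) = 2.

f: a_k = 2, 8, 32, 128, 512, 2048, …
L₀ from L_f via x↦r, Dx↦r'^{-1}Dx.
h=∫h₀ ⇒ L = L₀·Dx.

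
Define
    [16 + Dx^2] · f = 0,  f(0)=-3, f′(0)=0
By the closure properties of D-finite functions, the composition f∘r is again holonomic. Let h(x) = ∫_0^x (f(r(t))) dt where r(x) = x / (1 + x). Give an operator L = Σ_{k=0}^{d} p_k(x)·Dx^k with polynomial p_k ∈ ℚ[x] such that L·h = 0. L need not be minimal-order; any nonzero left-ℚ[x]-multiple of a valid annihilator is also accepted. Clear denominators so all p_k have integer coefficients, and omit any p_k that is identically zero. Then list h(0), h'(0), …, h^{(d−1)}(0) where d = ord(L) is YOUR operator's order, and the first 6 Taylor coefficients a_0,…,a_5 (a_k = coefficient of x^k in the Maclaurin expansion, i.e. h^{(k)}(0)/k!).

L = 16·Dx + (2 + 6·x + 6·x^2 + 2·x^3)·Dx^2 + (1 + 4·x + 6·x^2 + 4·x^3 + x^4)·Dx^3  (order 3).
h: a_k = 0, -3, 0, 8, -12, 8, …
ICs: h(0) = 0, h′(0) = -3, h′′(0) = 0.

f: a_k = -3, 0, 24, 0, -32, 0, …
h₀=f(r): pull back L_f along r ⇒ L₀.
Integrate: L := L₀·Dx.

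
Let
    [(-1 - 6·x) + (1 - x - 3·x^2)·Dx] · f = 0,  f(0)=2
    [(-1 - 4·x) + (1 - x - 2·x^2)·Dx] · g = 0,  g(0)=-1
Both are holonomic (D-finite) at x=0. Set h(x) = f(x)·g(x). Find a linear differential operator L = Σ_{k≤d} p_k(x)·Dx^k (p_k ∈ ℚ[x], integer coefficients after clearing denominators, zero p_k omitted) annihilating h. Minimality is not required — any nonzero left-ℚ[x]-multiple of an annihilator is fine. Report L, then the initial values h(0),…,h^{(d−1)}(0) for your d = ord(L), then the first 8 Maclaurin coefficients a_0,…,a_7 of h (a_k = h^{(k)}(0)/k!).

f: a_k = 2, 2, 8, 14, 38, 80, 194, 434, …
g: a_k = -1, -1, -3, -5, -11, -21, -43, -85, …
Product ⇒ symmetric product L₀, ord ≤ 1.
L = (-2 - 8·x + 15·x^2 + 24·x^3) + (1 - 2·x - 4·x^2 + 5·x^3 + 6·x^4)·Dx  (order 1).
h: a_k = -2, -4, -16, -38, -108, -264, -674, -1636, …
ICs: h(0) = -2.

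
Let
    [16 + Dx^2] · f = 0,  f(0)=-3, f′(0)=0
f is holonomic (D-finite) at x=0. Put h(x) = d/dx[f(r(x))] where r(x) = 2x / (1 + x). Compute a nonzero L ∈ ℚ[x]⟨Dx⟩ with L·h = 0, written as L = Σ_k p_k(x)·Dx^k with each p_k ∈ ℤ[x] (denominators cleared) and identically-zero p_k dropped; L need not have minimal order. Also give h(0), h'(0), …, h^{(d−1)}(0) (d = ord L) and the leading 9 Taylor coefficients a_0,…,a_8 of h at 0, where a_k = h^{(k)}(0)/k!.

f: a_k = -3, 0, 24, 0, -32, 0, 256/15, 0, -512/105, …
Change of var in L_f (x↦r) gives L₀.
Differentiate: ansatz ord ≤ ord L₀ ⇒ L.
L = (70 + 12·x + 6·x^2) + (6 + 18·x + 18·x^2 + 6·x^3)·Dx + (1 + 4·x + 6·x^2 + 4·x^3 + x^4)·Dx^2  (order 2).
h: a_k = 0, 192, -576, -896, 8320, -106432/5, 108864/5, 3730688/105, -7332096/35, …
ICs: h(0) = 0, h′(0) = 192.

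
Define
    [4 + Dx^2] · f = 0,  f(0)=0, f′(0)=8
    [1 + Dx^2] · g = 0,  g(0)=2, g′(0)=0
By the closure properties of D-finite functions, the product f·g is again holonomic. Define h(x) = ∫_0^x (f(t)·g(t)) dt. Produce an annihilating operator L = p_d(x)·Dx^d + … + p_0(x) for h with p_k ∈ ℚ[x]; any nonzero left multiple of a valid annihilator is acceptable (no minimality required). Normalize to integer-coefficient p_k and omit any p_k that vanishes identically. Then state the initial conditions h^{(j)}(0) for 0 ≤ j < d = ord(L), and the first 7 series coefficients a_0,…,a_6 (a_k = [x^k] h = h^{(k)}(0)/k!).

L = 9·Dx + 10·Dx^3 + Dx^5  (order 5).
h: a_k = 0, 0, 8, 0, -14/3, 0, 61/45, …
ICs: h(0) = 0, h′(0) = 0, h′′(0) = 16, h′′′(0) = 0, h′′′′(0) = -112.

f: a_k = 0, 8, 0, -16/3, 0, 16/15, 0, …
g: a_k = 2, 0, -1, 0, 1/12, 0, -1/360, …
L₀ := L_f ⊗_s L_g (sym. prod.), ord ≤ 4.
∫: right-multiply L₀ by Dx.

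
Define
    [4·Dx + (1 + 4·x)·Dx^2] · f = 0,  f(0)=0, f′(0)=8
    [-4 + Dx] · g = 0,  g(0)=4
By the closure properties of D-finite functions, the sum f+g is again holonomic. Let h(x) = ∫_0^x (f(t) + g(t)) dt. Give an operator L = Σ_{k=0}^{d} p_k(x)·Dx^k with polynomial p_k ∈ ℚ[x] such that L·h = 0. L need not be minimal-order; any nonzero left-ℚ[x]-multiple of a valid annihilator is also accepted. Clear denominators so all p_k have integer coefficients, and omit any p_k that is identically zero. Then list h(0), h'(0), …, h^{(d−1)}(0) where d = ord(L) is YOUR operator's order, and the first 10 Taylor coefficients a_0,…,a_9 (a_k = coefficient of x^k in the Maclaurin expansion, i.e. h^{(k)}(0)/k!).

L = (-24 - 32·x)·Dx^2 + (2 - 16·x - 32·x^2)·Dx^3 + (1 + 6·x + 8·x^2)·Dx^4  (order 4).
h: a_k = 0, 4, 12, 16/3, 64/3, -256/15, 3328/45, -60416/315, 184832/315, -5158912/2835, …
ICs: h(0) = 0, h′(0) = 4, h′′(0) = 24, h′′′(0) = 32.

f: a_k = 0, 8, -16, 128/3, -128, 2048/5, -4096/3, 32768/7, -16384, 524288/9, …
g: a_k = 4, 16, 32, 128/3, 128/3, 512/15, 1024/45, 4096/315, 2048/315, 8192/2835, …
Sum ⇒ L₀ = lclm(L_f,L_g) in ℚ(x)⟨Dx⟩.
∫: right-multiply L₀ by Dx.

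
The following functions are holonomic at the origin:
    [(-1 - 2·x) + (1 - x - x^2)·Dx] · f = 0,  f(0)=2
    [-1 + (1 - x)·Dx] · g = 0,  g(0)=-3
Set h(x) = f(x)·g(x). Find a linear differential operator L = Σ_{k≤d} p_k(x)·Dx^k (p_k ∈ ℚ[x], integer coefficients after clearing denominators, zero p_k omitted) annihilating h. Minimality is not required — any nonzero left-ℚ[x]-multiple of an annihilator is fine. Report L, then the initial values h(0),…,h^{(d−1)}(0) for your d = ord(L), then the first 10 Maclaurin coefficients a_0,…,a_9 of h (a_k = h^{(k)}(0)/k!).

f: a_k = 2, 2, 4, 6, 10, 16, 26, 42, 68, 110, …
g: a_k = -3, -3, -3, -3, -3, -3, -3, -3, -3, -3, …
h₀=f·g: eliminate ⇒ L₀, order ≤ 1·1.
L = (-2 + 3·x^2) + (1 - 2·x + x^3)·Dx  (order 1).
h: a_k = -6, -12, -24, -42, -72, -120, -198, -324, -528, -858, …
ICs: h(0) = -6.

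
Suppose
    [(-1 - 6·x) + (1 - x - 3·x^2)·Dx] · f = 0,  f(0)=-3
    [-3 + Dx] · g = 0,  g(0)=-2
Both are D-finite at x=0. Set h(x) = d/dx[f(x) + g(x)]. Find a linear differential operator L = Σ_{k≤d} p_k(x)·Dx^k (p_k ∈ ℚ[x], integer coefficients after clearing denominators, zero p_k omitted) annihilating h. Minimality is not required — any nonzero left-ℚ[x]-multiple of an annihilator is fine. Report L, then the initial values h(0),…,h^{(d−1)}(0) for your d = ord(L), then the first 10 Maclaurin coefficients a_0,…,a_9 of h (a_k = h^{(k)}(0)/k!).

L = (54 + 774·x + 864·x^2 + 2916·x^3 + 1458·x^4) + (-33 - 252·x - 477·x^2 - 864·x^3 + 405·x^4 + 486·x^5)·Dx + (5 - 2·x + 63·x^2 - 36·x^3 - 297·x^4 - 162·x^5)·Dx^2  (order 2).
h: a_k = -9, -42, -90, -255, -2481/4, -35163/20, -182523/40, -3414489/280, -70098507/2240, -180298329/2240, …
ICs: h(0) = -9, h′(0) = -42.

f: a_k = -3, -3, -12, -21, -57, -120, -291, -651, -1524, -3477, …
g: a_k = -2, -6, -9, -9, -27/4, -81/20, -81/40, -243/280, -729/2240, -243/2240, …
f+g: L₀ = lclm(L_f,L_g), ord ≤ 1+1.
h=h₀': d/dx-closure on L₀ ⇒ L.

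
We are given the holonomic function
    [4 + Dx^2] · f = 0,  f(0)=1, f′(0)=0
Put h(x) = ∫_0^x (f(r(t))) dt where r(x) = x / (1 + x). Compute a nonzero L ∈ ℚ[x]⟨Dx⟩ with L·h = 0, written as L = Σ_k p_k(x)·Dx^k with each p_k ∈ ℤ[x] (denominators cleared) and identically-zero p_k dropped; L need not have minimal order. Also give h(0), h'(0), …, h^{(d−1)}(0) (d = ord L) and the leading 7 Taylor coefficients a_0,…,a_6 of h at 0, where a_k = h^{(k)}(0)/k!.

L = 4·Dx + (2 + 6·x + 6·x^2 + 2·x^3)·Dx^2 + (1 + 4·x + 6·x^2 + 4·x^3 + x^4)·Dx^3  (order 3).
h: a_k = 0, 1, 0, -2/3, 1, -16/15, 8/9, …
ICs: h(0) = 0, h′(0) = 1, h′′(0) = 0.

f: a_k = 1, 0, -2, 0, 2/3, 0, -4/45, …
Change of var in L_f (x↦r) gives L₀.
h=∫h₀ ⇒ L = L₀·Dx.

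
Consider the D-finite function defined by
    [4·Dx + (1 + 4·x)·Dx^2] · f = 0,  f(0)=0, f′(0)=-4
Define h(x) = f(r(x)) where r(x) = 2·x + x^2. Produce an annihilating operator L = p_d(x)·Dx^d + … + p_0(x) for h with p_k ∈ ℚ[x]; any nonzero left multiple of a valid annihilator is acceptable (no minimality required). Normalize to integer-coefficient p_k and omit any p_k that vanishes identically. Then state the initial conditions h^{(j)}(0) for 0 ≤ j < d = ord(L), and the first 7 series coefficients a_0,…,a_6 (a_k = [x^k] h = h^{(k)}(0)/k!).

L = (7 + 8·x + 4·x^2)·Dx + (1 + 9·x + 12·x^2 + 4·x^3)·Dx^2  (order 2).
h: a_k = 0, -8, 28, -416/3, 776, -23168/5, 86464/3, …
ICs: h(0) = 0, h′(0) = -8.

f: a_k = 0, -4, 8, -64/3, 64, -1024/5, 2048/3, …
Substitute x→r, Dx→(1/r')Dx; clear ⇒ L₀.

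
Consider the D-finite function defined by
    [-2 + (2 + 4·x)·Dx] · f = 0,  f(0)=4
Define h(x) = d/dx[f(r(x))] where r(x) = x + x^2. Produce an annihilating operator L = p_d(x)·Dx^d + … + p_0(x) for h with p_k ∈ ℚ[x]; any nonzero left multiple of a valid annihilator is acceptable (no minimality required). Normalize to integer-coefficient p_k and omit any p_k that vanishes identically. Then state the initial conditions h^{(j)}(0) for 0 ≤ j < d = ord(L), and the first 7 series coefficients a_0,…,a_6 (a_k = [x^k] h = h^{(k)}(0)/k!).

f: a_k = 4, 4, -2, 2, -5/2, 7/2, -21/4, …
Change of var in L_f (x↦r) gives L₀.
h₀' ⇒ L via d/dx closure of L₀.
L = 1 + (-1 - 4·x - 6·x^2 - 4·x^3)·Dx  (order 1).
h: a_k = 4, 4, -6, 6, -5/2, -9/2, 49/4, …
ICs: h(0) = 4.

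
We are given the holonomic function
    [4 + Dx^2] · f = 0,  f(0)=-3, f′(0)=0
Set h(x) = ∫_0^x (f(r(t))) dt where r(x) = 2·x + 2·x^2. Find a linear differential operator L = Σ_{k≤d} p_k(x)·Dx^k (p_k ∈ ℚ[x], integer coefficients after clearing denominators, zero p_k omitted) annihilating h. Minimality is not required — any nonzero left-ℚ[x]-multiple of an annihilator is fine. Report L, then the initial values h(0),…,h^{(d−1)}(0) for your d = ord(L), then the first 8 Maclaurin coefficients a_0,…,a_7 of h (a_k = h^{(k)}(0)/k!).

L = (16 + 96·x + 192·x^2 + 128·x^3)·Dx - 2·Dx^2 + (1 + 2·x)·Dx^3  (order 3).
h: a_k = 0, -3, 0, 8, 12, -8/5, -64/3, -2624/105, …
ICs: h(0) = 0, h′(0) = -3, h′′(0) = 0.

f: a_k = -3, 0, 6, 0, -2, 0, 4/15, 0, …
Substitute x→r, Dx→(1/r')Dx; clear ⇒ L₀.
h=∫₀ˣh₀: take L = L₀·Dx.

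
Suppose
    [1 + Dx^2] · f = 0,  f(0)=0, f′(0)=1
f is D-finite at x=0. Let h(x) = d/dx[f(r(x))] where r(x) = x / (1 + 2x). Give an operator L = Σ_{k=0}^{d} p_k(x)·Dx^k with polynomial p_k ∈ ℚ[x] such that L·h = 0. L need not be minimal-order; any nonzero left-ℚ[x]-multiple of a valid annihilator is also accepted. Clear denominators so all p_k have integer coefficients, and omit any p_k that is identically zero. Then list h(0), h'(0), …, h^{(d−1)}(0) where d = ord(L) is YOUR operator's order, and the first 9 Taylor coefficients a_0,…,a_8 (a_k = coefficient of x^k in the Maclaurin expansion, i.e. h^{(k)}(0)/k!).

f: a_k = 0, 1, 0, -1/6, 0, 1/120, 0, -1/5040, 0, …
Change of var in L_f (x↦r) gives L₀.
h=h₀': d/dx-closure on L₀ ⇒ L.
L = (25 + 96·x + 96·x^2) + (12 + 72·x + 144·x^2 + 96·x^3)·Dx + (1 + 8·x + 24·x^2 + 32·x^3 + 16·x^4)·Dx^2  (order 2).
h: a_k = 1, -4, 23/2, -28, 1441/24, -225/2, 123479/720, -6599/45, -12104063/40320, …
ICs: h(0) = 1, h′(0) = -4.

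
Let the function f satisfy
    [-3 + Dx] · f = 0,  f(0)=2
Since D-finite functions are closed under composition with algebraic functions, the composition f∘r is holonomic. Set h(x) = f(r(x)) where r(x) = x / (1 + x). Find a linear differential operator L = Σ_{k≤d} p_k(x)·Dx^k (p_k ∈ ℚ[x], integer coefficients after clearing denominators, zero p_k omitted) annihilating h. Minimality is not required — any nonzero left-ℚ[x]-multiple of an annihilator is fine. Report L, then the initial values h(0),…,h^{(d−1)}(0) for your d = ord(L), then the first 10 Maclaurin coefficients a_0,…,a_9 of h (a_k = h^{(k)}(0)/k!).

L = -3 + (1 + 2·x + x^2)·Dx  (order 1).
h: a_k = 2, 6, 3, -3, 3/4, 21/20, -69/40, 411/280, -1623/2240, -213/2240, …
ICs: h(0) = 2.

f: a_k = 2, 6, 9, 9, 27/4, 81/20, 81/40, 243/280, 729/2240, 243/2240, …
f∘r: x↦r, Dx↦Dx/r' in L_f ⇒ L₀.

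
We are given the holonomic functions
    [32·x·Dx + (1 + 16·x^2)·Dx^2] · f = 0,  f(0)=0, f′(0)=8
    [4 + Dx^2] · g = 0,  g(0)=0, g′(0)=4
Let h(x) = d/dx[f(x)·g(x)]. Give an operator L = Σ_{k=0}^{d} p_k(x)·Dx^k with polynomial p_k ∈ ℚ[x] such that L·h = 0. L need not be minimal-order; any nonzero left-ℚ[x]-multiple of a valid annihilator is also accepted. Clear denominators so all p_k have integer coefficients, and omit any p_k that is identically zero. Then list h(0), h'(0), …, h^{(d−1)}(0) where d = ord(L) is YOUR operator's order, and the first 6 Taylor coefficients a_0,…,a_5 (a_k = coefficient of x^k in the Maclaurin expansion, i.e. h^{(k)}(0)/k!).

f: a_k = 0, 8, 0, -128/3, 0, 2048/5, …
g: a_k = 0, 4, 0, -8/3, 0, 8/15, …
h₀=f·g: eliminate ⇒ L₀, order ≤ 2·2.
Derive L from L₀ (diff closure).
L = (62288 + 2213376·x^2 + 73428992·x^4 + 58982400·x^6 + 3145728·x^8 - 167772160·x^10 + 268435456·x^12) + (35072·x + 2871296·x^3 + 39976960·x^5 + 52428800·x^7 + 83886080·x^9 + 268435456·x^11)·Dx + (15912 + 579328·x^2 + 18954240·x^4 + 19529728·x^6 + 9961472·x^8 - 16777216·x^10 + 134217728·x^12)·Dx^2 + (8768·x + 717824·x^3 + 9994240·x^5 + 13107200·x^7 + 20971520·x^9 + 67108864·x^11)·Dx^3 + (85 + 6496·x^2 + 149248·x^4 + 1196032·x^6 + 2293760·x^8 + 6291456·x^10 + 16777216·x^12)·Dx^4  (order 4).
h: a_k = 0, 64, 0, -768, 0, 31616/3, …
ICs: h(0) = 0, h′(0) = 64, h′′(0) = 0, h′′′(0) = -4608.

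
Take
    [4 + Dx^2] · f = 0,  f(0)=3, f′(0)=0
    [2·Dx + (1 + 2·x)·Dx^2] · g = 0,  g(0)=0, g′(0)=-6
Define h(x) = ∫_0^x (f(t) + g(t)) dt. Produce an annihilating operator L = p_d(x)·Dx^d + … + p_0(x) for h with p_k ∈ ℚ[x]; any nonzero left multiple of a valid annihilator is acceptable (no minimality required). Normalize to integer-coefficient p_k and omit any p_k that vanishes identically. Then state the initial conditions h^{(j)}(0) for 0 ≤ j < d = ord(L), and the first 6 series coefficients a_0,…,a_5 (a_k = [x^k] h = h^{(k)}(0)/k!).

L = (56 + 32·x + 32·x^2)·Dx^2 + (12 + 40·x + 48·x^2 + 32·x^3)·Dx^3 + (14 + 8·x + 8·x^2)·Dx^4 + (3 + 10·x + 12·x^2 + 8·x^3)·Dx^5  (order 5).
h: a_k = 0, 3, -3, 0, -2, 14/5, …
ICs: h(0) = 0, h′(0) = 3, h′′(0) = -6, h′′′(0) = 0, h′′′′(0) = -48.

f: a_k = 3, 0, -6, 0, 2, 0, …
g: a_k = 0, -6, 6, -8, 12, -96/5, …
h₀=f+g: left-lcm gives L₀, ord ≤ 4.
∫: right-multiply L₀ by Dx.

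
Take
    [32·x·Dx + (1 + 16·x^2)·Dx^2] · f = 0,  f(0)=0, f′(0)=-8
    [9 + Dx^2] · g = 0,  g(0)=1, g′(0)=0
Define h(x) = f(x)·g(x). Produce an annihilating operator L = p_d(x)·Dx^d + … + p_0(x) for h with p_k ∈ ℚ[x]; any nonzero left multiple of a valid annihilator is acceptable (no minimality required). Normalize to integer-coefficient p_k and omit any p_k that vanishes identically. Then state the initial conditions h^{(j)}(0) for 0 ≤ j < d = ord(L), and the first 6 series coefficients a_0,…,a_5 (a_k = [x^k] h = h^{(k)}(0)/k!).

f: a_k = 0, -8, 0, 128/3, 0, -2048/5, …
g: a_k = 1, 0, -9/2, 0, 27/8, 0, …
Product ⇒ symmetric product L₀, ord ≤ 4.
L = (16425 + 696384·x^2 + 2778624·x^4 + 11943936·x^6 + 47775744·x^8) + (23616·x + 543744·x^3 + 3981312·x^5 + 21233664·x^7)·Dx + (2050 + 87168·x^2 + 470016·x^4 + 2654208·x^6 + 10616832·x^8)·Dx^2 + (2624·x + 60416·x^3 + 442368·x^5 + 2359296·x^7)·Dx^3 + (25 + 1088·x^2 + 17920·x^4 + 147456·x^6 + 589824·x^8)·Dx^4  (order 4).
h: a_k = 0, -8, 0, 236/3, 0, -3143/5, …
ICs: h(0) = 0, h′(0) = -8, h′′(0) = 0, h′′′(0) = 472.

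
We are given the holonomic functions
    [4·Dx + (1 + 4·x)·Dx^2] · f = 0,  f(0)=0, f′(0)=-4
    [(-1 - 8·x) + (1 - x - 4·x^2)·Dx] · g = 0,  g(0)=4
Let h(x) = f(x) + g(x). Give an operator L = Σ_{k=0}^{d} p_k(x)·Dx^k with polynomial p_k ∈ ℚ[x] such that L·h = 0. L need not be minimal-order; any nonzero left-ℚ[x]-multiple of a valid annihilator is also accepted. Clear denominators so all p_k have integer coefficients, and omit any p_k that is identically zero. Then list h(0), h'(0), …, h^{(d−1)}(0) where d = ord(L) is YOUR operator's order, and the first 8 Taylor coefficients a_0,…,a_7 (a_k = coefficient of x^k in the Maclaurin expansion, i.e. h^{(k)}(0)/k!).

f: a_k = 0, -4, 8, -64/3, 64, -1024/5, 2048/3, -16384/7, …
g: a_k = 4, 4, 20, 36, 116, 260, 724, 1764, …
h₀=f+g: left-lcm gives L₀, ord ≤ 3.
L = (-268 - 1616·x - 5504·x^2 - 4608·x^3 - 6144·x^4)·Dx + (-11 - 360·x - 3008·x^2 - 7680·x^3 - 9472·x^4 - 10240·x^5)·Dx^2 + (7 + 67·x + 154·x^2 - 136·x^3 - 928·x^4 - 2176·x^5 - 2048·x^6)·Dx^3  (order 3).
h: a_k = 4, 0, 28, 44/3, 180, 276/5, 4220/3, -4036/7, …
ICs: h(0) = 4, h′(0) = 0, h′′(0) = 56.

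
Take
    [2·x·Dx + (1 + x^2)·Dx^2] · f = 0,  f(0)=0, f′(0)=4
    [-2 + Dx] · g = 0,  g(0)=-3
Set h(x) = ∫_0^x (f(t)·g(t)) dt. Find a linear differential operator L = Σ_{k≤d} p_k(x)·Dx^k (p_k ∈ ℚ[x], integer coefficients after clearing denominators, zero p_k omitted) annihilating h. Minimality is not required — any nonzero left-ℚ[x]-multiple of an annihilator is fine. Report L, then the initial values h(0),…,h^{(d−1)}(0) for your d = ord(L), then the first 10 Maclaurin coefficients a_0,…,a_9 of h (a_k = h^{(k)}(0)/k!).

f: a_k = 0, 4, 0, -4/3, 0, 4/5, 0, -4/7, 0, 4/9, …
g: a_k = -3, -6, -6, -4, -2, -4/5, -4/15, -8/105, -2/105, -4/945, …
L₀ := L_f ⊗_s L_g (sym. prod.), ord ≤ 2.
h=∫₀ˣh₀: take L = L₀·Dx.
L = (4 - 4·x + 4·x^2)·Dx + (-4 + 2·x - 4·x^2)·Dx^2 + (1 + x^2)·Dx^3  (order 3).
h: a_k = 0, 0, -6, -8, -5, -8/5, -2/5, -8/21, -13/70, 104/945, …
ICs: h(0) = 0, h′(0) = 0, h′′(0) = -12.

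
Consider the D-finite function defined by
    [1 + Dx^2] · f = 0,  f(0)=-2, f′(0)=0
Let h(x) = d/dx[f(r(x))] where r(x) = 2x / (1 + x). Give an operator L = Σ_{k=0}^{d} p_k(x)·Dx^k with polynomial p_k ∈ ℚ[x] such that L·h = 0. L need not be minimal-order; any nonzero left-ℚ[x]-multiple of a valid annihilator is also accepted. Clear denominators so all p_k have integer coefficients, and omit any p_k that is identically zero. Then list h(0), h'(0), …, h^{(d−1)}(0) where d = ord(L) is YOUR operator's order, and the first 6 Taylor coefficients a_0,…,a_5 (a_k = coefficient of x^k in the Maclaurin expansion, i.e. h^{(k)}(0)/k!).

L = (10 + 12·x + 6·x^2) + (6 + 18·x + 18·x^2 + 6·x^3)·Dx + (1 + 4·x + 6·x^2 + 4·x^3 + x^4)·Dx^2  (order 2).
h: a_k = 0, 8, -24, 128/3, -160/3, 616/15, …
ICs: h(0) = 0, h′(0) = 8.

f: a_k = -2, 0, 1, 0, -1/12, 0, …
Change of var in L_f (x↦r) gives L₀.
Derive L from L₀ (diff closure).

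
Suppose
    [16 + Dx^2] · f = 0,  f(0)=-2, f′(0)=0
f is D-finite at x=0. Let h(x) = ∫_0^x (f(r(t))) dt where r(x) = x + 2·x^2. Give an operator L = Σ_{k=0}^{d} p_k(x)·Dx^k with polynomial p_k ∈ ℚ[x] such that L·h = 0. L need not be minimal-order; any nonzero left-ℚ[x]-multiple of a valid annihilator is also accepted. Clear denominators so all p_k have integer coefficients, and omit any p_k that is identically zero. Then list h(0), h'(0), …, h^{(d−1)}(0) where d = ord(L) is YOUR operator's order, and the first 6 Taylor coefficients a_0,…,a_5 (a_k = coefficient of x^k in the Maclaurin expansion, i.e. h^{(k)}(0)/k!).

L = (16 + 192·x + 768·x^2 + 1024·x^3)·Dx - 4·Dx^2 + (1 + 4·x)·Dx^3  (order 3).
h: a_k = 0, -2, 0, 16/3, 16, 128/15, …
ICs: h(0) = 0, h′(0) = -2, h′′(0) = 0.

f: a_k = -2, 0, 16, 0, -64/3, 0, …
Change of var in L_f (x↦r) gives L₀.
∫: right-multiply L₀ by Dx.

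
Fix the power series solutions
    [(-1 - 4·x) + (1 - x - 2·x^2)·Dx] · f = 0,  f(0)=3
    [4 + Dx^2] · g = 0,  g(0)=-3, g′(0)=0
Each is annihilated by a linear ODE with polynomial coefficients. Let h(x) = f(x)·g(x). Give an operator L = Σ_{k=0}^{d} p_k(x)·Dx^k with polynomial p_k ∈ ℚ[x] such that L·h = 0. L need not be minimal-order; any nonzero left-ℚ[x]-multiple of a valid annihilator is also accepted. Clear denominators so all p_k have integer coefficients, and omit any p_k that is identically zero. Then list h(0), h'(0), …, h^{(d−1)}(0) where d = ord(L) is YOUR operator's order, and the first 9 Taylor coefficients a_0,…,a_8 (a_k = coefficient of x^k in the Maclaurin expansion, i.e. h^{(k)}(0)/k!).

L = (4·x + 8·x^2) + (2 + 8·x)·Dx + (-1 + x + 2·x^2)·Dx^2  (order 2).
h: a_k = -9, -9, -9, -27, -51, -105, -1031/5, -2081/5, -29003/35, …
ICs: h(0) = -9, h′(0) = -9.

f: a_k = 3, 3, 9, 15, 33, 63, 129, 255, 513, …
g: a_k = -3, 0, 6, 0, -2, 0, 4/15, 0, -2/105, …
L₀ := L_f ⊗_s L_g (sym. prod.), ord ≤ 2.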